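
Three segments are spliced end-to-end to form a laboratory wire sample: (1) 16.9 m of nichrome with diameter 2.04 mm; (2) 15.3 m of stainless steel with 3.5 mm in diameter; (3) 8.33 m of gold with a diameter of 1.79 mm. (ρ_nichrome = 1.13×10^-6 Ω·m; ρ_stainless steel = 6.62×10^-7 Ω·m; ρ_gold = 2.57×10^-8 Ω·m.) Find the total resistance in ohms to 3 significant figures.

Seg 1: A = π(d/2)² = π(1.0200e-03 m)² = 3.269e-06 m²
R_1 = (1.13×10^-6)(16.9)/(3.269e-06) = 5.843 Ω
Seg 2: A = π(d/2)² = π(1.7500e-03 m)² = 9.621e-06 m²
R_2 = (6.62×10^-7)(15.3)/(9.621e-06) = 1.053 Ω
Seg 3: A = π(d/2)² = π(8.9500e-04 m)² = 2.516e-06 m²
R_3 = (2.57×10^-8)(8.33)/(2.516e-06) = 0.08507 Ω
R_total = R_1 + R_2 + R_3 = 6.98 Ω

6.98 Ω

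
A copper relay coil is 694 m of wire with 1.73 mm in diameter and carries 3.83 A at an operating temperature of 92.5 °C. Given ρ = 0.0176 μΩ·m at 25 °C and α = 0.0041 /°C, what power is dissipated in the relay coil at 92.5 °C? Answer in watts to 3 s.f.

97.3 W

ρ = 0.0176 μΩ·m = 1.76×10^-8 Ω·m
A = π(d/2)² = π(8.6500e-04 m)² = 2.351e-06 m²
R₍25₎ = ρL/A = (1.76×10^-8)(694)/(2.351e-06) = 5.196 Ω
R₍92.5₎ = R₍25₎(1 + αΔT) = 5.196 × (1 + 0.0041×67.5) = 6.634 Ω
P = I²R = (3.83)² × 6.634 = 97.3 W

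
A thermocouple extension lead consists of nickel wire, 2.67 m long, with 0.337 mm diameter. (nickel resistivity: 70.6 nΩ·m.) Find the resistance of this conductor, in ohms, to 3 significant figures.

ρ = 70.6 nΩ·m = 7.06×10^-8 Ω·m
A = π(d/2)² = π(1.6850e-04 m)² = 8.920e-08 m²
R = ρL/A = (7.06×10^-8)(2.67 m)/(8.920e-08 m²) = 2.11 Ω

2.11 Ω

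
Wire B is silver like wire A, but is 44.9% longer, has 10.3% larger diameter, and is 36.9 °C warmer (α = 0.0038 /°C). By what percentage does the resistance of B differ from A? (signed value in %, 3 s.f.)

35.8%

R ∝ ρL/d² with ρ ∝ (1+αΔT), so R_B/R_A = (1 + 44.9/100) × (1 + 10.3/100)⁻² × (1 + 0.0038×36.9)
= 1.449 × 0.822 × 1.14 = 1.358
(R_B − R_A)/R_A = 1.358 − 1 = 35.8%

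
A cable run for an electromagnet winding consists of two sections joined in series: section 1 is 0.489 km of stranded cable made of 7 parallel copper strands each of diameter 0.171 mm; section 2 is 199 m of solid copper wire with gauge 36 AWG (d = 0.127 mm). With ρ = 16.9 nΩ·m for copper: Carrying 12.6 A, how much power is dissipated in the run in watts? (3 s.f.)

50300 W

ρ = 16.9 nΩ·m = 1.69×10^-8 Ω·m
Section 1: A_strand = π(8.5500e-05)² = 2.297e-08 m²; R₁ = ρL/(N·A_s) = (1.69×10^-8)(489)/(7×2.297e-08) = 51.41 Ω
Section 2: A = π(0.127/2 mm)² = π(6.3500e-05 m)² = 1.267e-08 m²
R₂ = (1.69×10^-8)(199)/(1.267e-08) = 265.5 Ω
R = R₁ + R₂ = 316.9 Ω
P = I²R = (12.6)² × 316.9 = 50300 W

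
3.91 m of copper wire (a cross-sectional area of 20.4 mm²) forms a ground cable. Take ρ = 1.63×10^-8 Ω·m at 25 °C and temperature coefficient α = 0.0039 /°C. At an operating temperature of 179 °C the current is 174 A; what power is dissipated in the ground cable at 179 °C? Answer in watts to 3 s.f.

151 W

A = 20.4 mm² = 2.040e-05 m²
R₍25₎ = ρL/A = (1.63×10^-8)(3.91)/(2.040e-05) = 0.003124 Ω
R₍179₎ = R₍25₎(1 + αΔT) = 0.003124 × (1 + 0.0039×154) = 0.005001 Ω
P = I²R = (174)² × 0.005001 = 151 W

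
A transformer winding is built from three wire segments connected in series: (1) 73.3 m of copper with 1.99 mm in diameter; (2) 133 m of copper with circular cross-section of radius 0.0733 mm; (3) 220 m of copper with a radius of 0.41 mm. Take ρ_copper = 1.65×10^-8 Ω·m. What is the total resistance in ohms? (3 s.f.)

137 Ω

Seg 1: A = π(d/2)² = π(9.9500e-04 m)² = 3.110e-06 m²
R_1 = (1.65×10^-8)(73.3)/(3.110e-06) = 0.3889 Ω
Seg 2: A = πr² = π(7.3300e-05 m)² = 1.688e-08 m²
R_2 = (1.65×10^-8)(133)/(1.688e-08) = 130 Ω
Seg 3: A = πr² = π(4.1000e-04 m)² = 5.281e-07 m²
R_3 = (1.65×10^-8)(220)/(5.281e-07) = 6.874 Ω
R_total = R_1 + R_2 + R_3 = 137 Ω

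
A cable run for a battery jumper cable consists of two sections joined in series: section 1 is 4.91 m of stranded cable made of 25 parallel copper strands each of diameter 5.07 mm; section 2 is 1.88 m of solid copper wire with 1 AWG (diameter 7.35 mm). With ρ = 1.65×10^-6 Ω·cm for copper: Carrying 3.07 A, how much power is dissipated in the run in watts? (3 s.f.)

ρ = 1.65×10^-6 Ω·cm = 1.65×10^-8 Ω·m
Section 1: A_strand = π(2.5350e-03)² = 2.019e-05 m²; R₁ = ρL/(N·A_s) = (1.65×10^-8)(4.91)/(25×2.019e-05) = 1.605×10^-4 Ω
Section 2: A = π(7.35/2 mm)² = π(3.6750e-03 m)² = 4.243e-05 m²
R₂ = (1.65×10^-8)(1.88)/(4.243e-05) = 7.311×10^-4 Ω
R = R₁ + R₂ = 8.916×10^-4 Ω
P = I²R = (3.07)² × 8.916×10^-4 = 0.00840 W

0.00840 W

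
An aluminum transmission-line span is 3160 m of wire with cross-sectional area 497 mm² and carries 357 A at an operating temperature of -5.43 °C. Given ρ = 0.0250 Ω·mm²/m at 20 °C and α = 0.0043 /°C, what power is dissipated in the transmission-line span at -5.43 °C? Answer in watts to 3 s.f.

18000 W

ρ = 0.0250 Ω·mm²/m = 2.50×10^-8 Ω·m
A = 497 mm² = 4.970e-04 m²
R₍20₎ = ρL/A = (2.50×10^-8)(3160)/(4.970e-04) = 0.159 Ω
R₍-5.43₎ = R₍20₎(1 + αΔT) = 0.159 × (1 + 0.0043×-25.4) = 0.1416 Ω
P = I²R = (357)² × 0.1416 = 18000 W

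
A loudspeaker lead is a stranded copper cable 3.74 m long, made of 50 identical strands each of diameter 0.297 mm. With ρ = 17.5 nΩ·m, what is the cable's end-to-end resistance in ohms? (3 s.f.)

0.0189 Ω

ρ = 17.5 nΩ·m = 1.75×10^-8 Ω·m
A_strand = π(1.4850e-04 m)² = 6.928e-08 m²
R_strand = ρL/A = (1.75×10^-8)(3.74)/(6.928e-08) = 0.9447 Ω
R_total = R_strand/N = 0.9447/50 = 0.0189 Ω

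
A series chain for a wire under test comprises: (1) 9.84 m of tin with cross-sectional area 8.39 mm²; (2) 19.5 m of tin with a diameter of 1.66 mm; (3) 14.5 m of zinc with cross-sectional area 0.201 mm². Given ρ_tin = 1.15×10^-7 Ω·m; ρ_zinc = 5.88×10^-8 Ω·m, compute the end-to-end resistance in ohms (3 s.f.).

Seg 1: A = 8.39 mm² = 8.390e-06 m²
R_1 = (1.15×10^-7)(9.84)/(8.390e-06) = 0.1349 Ω
Seg 2: A = π(d/2)² = π(8.3000e-04 m)² = 2.164e-06 m²
R_2 = (1.15×10^-7)(19.5)/(2.164e-06) = 1.036 Ω
Seg 3: A = 0.201 mm² = 2.010e-07 m²
R_3 = (5.88×10^-8)(14.5)/(2.010e-07) = 4.242 Ω
R_total = R_1 + R_2 + R_3 = 5.41 Ω

5.41 Ω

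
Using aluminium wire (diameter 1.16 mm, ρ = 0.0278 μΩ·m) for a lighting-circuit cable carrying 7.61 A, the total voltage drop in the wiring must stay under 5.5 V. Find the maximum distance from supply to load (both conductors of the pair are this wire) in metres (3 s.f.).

13.7 m

ρ = 0.0278 μΩ·m = 2.78×10^-8 Ω·m
A = π(d/2)² = π(5.8000e-04 m)² = 1.057e-06 m²
L_max = V_max·A/(2·ρI) = (5.5)(1.057e-06)/(2×2.78×10^-8×7.61) = 13.7 m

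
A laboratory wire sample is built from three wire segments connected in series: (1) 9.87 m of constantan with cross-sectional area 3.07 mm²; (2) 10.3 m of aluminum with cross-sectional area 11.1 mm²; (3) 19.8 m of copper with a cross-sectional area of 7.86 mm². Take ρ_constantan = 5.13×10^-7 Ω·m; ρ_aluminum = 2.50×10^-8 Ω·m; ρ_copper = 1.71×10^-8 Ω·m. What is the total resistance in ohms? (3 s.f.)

1.72 Ω

Seg 1: A = 3.07 mm² = 3.070e-06 m²
R_1 = (5.13×10^-7)(9.87)/(3.070e-06) = 1.649 Ω
Seg 2: A = 11.1 mm² = 1.110e-05 m²
R_2 = (2.50×10^-8)(10.3)/(1.110e-05) = 0.0232 Ω
Seg 3: A = 7.86 mm² = 7.860e-06 m²
R_3 = (1.71×10^-8)(19.8)/(7.860e-06) = 0.04308 Ω
R_total = R_1 + R_2 + R_3 = 1.72 Ω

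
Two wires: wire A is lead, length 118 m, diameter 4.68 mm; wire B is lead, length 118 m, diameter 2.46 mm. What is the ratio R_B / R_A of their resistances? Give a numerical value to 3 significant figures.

3.62

R ∝ ρL/d², so R_B/R_A = (d_A/d_B)²
= (4.68/2.46)² = 3.62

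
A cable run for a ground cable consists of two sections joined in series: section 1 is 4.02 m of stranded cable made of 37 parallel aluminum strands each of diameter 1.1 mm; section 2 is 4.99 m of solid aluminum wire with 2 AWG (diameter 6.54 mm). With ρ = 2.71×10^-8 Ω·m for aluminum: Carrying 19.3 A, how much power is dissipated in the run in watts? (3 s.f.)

2.65 W

Section 1: A_strand = π(5.5000e-04)² = 9.503e-07 m²; R₁ = ρL/(N·A_s) = (2.71×10^-8)(4.02)/(37×9.503e-07) = 0.003098 Ω
Section 2: A = π(6.54/2 mm)² = π(3.2700e-03 m)² = 3.359e-05 m²
R₂ = (2.71×10^-8)(4.99)/(3.359e-05) = 0.004026 Ω
R = R₁ + R₂ = 0.007124 Ω
P = I²R = (19.3)² × 0.007124 = 2.65 W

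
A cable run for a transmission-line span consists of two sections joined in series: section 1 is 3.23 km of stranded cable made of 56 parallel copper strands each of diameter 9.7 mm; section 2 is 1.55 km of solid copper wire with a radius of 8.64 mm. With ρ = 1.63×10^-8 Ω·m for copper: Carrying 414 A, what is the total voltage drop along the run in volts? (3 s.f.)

49.9 V

Section 1: A_strand = π(4.8500e-03)² = 7.390e-05 m²; R₁ = ρL/(N·A_s) = (1.63×10^-8)(3230)/(56×7.390e-05) = 0.01272 Ω
Section 2: A = πr² = π(8.6400e-03 m)² = 2.345e-04 m²
R₂ = (1.63×10^-8)(1550)/(2.345e-04) = 0.1077 Ω
R = R₁ + R₂ = 0.1205 Ω
V = IR = 414 × 0.1205 = 49.9 V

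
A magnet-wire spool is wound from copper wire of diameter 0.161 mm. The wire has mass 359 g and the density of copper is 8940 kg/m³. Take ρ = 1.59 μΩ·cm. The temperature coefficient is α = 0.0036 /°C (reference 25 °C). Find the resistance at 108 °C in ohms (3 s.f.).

2000 Ω

ρ = 1.59 μΩ·cm = 1.59×10^-8 Ω·m
A = π(d/2)² = π(8.0500e-05 m)² = 2.0358e-08 m²
L = m/(density·A) = 0.359/(8940×2.0358e-08) = 1972 m
R = ρL/A = (1.59×10^-8)(1972)/(2.0358e-08) = 1541 Ω
R(108 °C) = 1541 × (1 + 0.0036×83) = 2000 Ω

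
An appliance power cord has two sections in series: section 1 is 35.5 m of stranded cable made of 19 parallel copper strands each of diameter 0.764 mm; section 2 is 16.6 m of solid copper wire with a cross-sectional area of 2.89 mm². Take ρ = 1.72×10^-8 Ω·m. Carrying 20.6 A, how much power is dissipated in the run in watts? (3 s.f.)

Section 1: A_strand = π(3.8200e-04)² = 4.584e-07 m²; R₁ = ρL/(N·A_s) = (1.72×10^-8)(35.5)/(19×4.584e-07) = 0.0701 Ω
Section 2: A = 2.89 mm² = 2.890e-06 m²
R₂ = (1.72×10^-8)(16.6)/(2.890e-06) = 0.0988 Ω
R = R₁ + R₂ = 0.1689 Ω
P = I²R = (20.6)² × 0.1689 = 71.7 W

71.7 W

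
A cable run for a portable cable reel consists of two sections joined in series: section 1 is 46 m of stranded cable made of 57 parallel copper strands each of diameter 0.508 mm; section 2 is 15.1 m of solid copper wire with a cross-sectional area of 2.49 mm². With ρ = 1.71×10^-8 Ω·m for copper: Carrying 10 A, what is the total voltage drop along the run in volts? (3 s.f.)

1.72 V

Section 1: A_strand = π(2.5400e-04)² = 2.027e-07 m²; R₁ = ρL/(N·A_s) = (1.71×10^-8)(46)/(57×2.027e-07) = 0.06809 Ω
Section 2: A = 2.49 mm² = 2.490e-06 m²
R₂ = (1.71×10^-8)(15.1)/(2.490e-06) = 0.1037 Ω
R = R₁ + R₂ = 0.1718 Ω
V = IR = 10 × 0.1718 = 1.72 V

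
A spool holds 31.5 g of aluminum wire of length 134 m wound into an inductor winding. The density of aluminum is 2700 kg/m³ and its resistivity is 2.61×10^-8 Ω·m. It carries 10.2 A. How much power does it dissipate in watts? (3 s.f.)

A = m/(density·L) = 0.0315/(2700×134) = 8.7065e-08 m²
R = ρL/A = (2.61×10^-8)(134)/(8.7065e-08) = 40.17 Ω
P = I²R = (10.2)² × 40.17 = 4180 W

4180 W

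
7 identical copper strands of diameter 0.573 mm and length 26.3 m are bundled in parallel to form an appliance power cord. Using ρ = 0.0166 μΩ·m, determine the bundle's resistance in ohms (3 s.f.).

0.242 Ω

ρ = 0.0166 μΩ·m = 1.66×10^-8 Ω·m
A_strand = π(2.8650e-04 m)² = 2.579e-07 m²
R_strand = ρL/A = (1.66×10^-8)(26.3)/(2.579e-07) = 1.693 Ω
R_total = R_strand/N = 1.693/7 = 0.242 Ω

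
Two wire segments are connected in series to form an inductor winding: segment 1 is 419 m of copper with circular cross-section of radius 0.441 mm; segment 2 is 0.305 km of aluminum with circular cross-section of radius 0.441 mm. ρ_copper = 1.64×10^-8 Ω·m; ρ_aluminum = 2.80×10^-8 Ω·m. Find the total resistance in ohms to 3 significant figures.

25.2 Ω

Segment 1: A = πr² = π(4.4100e-04 m)² = 6.110e-07 m²
R₁ = ρL/A = (1.64×10^-8)(419)/(6.110e-07) = 11.25 Ω
R₂ = (2.80×10^-8)(305)/(6.110e-07) = 13.98 Ω
R = R₁ + R₂ = 25.2 Ω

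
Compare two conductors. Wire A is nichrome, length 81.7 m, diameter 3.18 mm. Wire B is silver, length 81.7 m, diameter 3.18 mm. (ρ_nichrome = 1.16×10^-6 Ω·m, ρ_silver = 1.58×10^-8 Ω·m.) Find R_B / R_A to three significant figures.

0.0136

R ∝ ρL/d², so R_B/R_A = (ρ_B/ρ_A)
= (1.58×10^-8/1.16×10^-6) = 0.0136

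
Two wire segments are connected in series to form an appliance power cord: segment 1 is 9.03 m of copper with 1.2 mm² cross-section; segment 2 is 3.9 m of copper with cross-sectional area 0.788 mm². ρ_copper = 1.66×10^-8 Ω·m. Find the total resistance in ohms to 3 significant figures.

Segment 1: A = 1.2 mm² = 1.200e-06 m²
R₁ = ρL/A = (1.66×10^-8)(9.03)/(1.200e-06) = 0.1249 Ω
Segment 2: A = 0.788 mm² = 7.880e-07 m²
R₂ = (1.66×10^-8)(3.9)/(7.880e-07) = 0.08216 Ω
R = R₁ + R₂ = 0.207 Ω

0.207 Ω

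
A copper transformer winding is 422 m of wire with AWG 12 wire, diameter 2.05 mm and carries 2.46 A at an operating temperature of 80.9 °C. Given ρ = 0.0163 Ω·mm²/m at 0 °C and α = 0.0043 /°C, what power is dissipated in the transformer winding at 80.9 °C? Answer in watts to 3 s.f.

ρ = 0.0163 Ω·mm²/m = 1.63×10^-8 Ω·m
A = π(2.05/2 mm)² = π(1.0250e-03 m)² = 3.301e-06 m²
R₍0₎ = ρL/A = (1.63×10^-8)(422)/(3.301e-06) = 2.084 Ω
R₍80.9₎ = R₍0₎(1 + αΔT) = 2.084 × (1 + 0.0043×80.9) = 2.809 Ω
P = I²R = (2.46)² × 2.809 = 17.0 W

17.0 W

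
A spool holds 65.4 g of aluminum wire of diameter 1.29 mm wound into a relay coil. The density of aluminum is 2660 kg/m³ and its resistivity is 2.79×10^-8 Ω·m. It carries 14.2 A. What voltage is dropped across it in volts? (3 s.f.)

5.70 V

A = π(d/2)² = π(6.4500e-04 m)² = 1.3070e-06 m²
L = m/(density·A) = 0.0654/(2660×1.3070e-06) = 18.81 m
R = ρL/A = (2.79×10^-8)(18.81)/(1.3070e-06) = 0.4016 Ω
V = IR = 14.2 × 0.4016 = 5.70 V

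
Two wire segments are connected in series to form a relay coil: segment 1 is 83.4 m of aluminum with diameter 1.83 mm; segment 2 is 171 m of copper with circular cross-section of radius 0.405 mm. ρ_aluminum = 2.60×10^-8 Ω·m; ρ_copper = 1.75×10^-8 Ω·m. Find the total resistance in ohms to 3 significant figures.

Segment 1: A = π(d/2)² = π(9.1500e-04 m)² = 2.630e-06 m²
R₁ = ρL/A = (2.60×10^-8)(83.4)/(2.630e-06) = 0.8244 Ω
Segment 2: A = πr² = π(4.0500e-04 m)² = 5.153e-07 m²
R₂ = (1.75×10^-8)(171)/(5.153e-07) = 5.807 Ω
R = R₁ + R₂ = 6.63 Ω

6.63 Ω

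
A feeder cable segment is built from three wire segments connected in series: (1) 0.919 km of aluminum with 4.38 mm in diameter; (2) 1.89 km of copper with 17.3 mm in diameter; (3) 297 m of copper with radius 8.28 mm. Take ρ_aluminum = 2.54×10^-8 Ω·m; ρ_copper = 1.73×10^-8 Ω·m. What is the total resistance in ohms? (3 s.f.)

Seg 1: A = π(d/2)² = π(2.1900e-03 m)² = 1.507e-05 m²
R_1 = (2.54×10^-8)(919)/(1.507e-05) = 1.549 Ω
Seg 2: A = π(d/2)² = π(8.6500e-03 m)² = 2.351e-04 m²
R_2 = (1.73×10^-8)(1890)/(2.351e-04) = 0.1391 Ω
Seg 3: A = πr² = π(8.2800e-03 m)² = 2.154e-04 m²
R_3 = (1.73×10^-8)(297)/(2.154e-04) = 0.02386 Ω
R_total = R_1 + R_2 + R_3 = 1.71 Ω

1.71 Ω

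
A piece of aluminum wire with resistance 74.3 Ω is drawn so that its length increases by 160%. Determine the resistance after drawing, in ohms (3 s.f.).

k = 1 + 160/100 = 2.6; volume constant ⇒ A' = A/k, so R' = k²R.
R' = 6.76 × 74.3 = 502 Ω

502 Ω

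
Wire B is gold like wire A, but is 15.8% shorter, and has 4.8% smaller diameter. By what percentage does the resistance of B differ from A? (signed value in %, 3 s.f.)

R ∝ L/d², so R_B/R_A = (1 − 15.8/100) × (1 − 4.8/100)⁻²
= 0.842 × 1.103 = 0.9291
(R_B − R_A)/R_A = 0.9291 − 1 = -7.10%

-7.10%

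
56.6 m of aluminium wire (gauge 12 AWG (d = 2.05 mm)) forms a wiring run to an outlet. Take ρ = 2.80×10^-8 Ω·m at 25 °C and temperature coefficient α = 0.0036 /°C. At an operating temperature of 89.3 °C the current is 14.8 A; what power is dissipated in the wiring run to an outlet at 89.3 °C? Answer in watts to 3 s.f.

130 W

A = π(2.05/2 mm)² = π(1.0250e-03 m)² = 3.301e-06 m²
R₍25₎ = ρL/A = (2.80×10^-8)(56.6)/(3.301e-06) = 0.4801 Ω
R₍89.3₎ = R₍25₎(1 + αΔT) = 0.4801 × (1 + 0.0036×64.3) = 0.5913 Ω
P = I²R = (14.8)² × 0.5913 = 130 W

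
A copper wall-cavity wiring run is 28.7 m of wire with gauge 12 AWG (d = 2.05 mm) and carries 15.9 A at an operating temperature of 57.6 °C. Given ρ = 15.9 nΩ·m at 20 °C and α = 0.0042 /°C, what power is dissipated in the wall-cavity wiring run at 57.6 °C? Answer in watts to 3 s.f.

40.5 W

ρ = 15.9 nΩ·m = 1.59×10^-8 Ω·m
A = π(2.05/2 mm)² = π(1.0250e-03 m)² = 3.301e-06 m²
R₍20₎ = ρL/A = (1.59×10^-8)(28.7)/(3.301e-06) = 0.1383 Ω
R₍57.6₎ = R₍20₎(1 + αΔT) = 0.1383 × (1 + 0.0042×37.6) = 0.1601 Ω
P = I²R = (15.9)² × 0.1601 = 40.5 W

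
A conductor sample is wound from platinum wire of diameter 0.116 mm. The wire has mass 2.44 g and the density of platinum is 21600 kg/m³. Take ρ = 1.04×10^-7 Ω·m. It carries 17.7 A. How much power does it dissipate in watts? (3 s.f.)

A = π(d/2)² = π(5.8000e-05 m)² = 1.0568e-08 m²
L = m/(density·A) = 0.00244/(21600×1.0568e-08) = 10.69 m
R = ρL/A = (1.04×10^-7)(10.69)/(1.0568e-08) = 105.2 Ω
P = I²R = (17.7)² × 105.2 = 33000 W

33000 W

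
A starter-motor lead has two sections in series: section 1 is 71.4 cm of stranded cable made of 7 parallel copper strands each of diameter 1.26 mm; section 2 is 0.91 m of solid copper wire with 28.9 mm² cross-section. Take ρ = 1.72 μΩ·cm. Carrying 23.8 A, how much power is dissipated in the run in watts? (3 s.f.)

ρ = 1.72 μΩ·cm = 1.72×10^-8 Ω·m
Section 1: A_strand = π(6.3000e-04)² = 1.247e-06 m²; R₁ = ρL/(N·A_s) = (1.72×10^-8)(0.714)/(7×1.247e-06) = 0.001407 Ω
Section 2: A = 28.9 mm² = 2.890e-05 m²
R₂ = (1.72×10^-8)(0.91)/(2.890e-05) = 5.416×10^-4 Ω
R = R₁ + R₂ = 0.001949 Ω
P = I²R = (23.8)² × 0.001949 = 1.10 W

1.10 W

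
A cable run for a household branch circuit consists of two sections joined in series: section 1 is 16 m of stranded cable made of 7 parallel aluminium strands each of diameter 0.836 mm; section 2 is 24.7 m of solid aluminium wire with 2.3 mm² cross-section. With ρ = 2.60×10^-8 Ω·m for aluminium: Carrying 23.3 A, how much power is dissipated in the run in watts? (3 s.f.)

Section 1: A_strand = π(4.1800e-04)² = 5.489e-07 m²; R₁ = ρL/(N·A_s) = (2.60×10^-8)(16)/(7×5.489e-07) = 0.1083 Ω
Section 2: A = 2.3 mm² = 2.300e-06 m²
R₂ = (2.60×10^-8)(24.7)/(2.300e-06) = 0.2792 Ω
R = R₁ + R₂ = 0.3875 Ω
P = I²R = (23.3)² × 0.3875 = 210 W

210 W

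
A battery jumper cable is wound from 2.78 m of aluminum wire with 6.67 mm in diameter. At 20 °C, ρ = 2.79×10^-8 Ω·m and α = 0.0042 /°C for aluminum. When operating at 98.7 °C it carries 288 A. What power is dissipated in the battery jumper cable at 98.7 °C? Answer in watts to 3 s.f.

A = π(d/2)² = π(3.3350e-03 m)² = 3.494e-05 m²
R₍20₎ = ρL/A = (2.79×10^-8)(2.78)/(3.494e-05) = 0.00222 Ω
R₍98.7₎ = R₍20₎(1 + αΔT) = 0.00222 × (1 + 0.0042×78.7) = 0.002953 Ω
P = I²R = (288)² × 0.002953 = 245 W

245 W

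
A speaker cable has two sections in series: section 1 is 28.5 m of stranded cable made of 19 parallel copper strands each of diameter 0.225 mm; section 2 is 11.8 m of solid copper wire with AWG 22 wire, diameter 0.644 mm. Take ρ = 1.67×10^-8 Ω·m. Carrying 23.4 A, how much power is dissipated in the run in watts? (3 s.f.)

Section 1: A_strand = π(1.1250e-04)² = 3.976e-08 m²; R₁ = ρL/(N·A_s) = (1.67×10^-8)(28.5)/(19×3.976e-08) = 0.63 Ω
Section 2: A = π(0.644/2 mm)² = π(3.2200e-04 m)² = 3.257e-07 m²
R₂ = (1.67×10^-8)(11.8)/(3.257e-07) = 0.605 Ω
R = R₁ + R₂ = 1.235 Ω
P = I²R = (23.4)² × 1.235 = 676 W

676 W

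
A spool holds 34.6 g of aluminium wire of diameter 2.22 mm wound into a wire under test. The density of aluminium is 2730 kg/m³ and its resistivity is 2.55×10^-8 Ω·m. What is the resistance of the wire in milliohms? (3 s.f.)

A = π(d/2)² = π(1.1100e-03 m)² = 3.8708e-06 m²
L = m/(density·A) = 0.0346/(2730×3.8708e-06) = 3.274 m
R = ρL/A = (2.55×10^-8)(3.274)/(3.8708e-06) = 21.6 mΩ

21.6 mΩ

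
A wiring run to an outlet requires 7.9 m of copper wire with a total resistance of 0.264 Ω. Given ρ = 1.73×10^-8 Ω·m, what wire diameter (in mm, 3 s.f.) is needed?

0.812 mm

A = ρL/R = (1.73×10^-8)(7.9)/(0.264) = 5.177e-07 m²
d = 2√(A/π) = 8.119e-04 m = 0.812 mm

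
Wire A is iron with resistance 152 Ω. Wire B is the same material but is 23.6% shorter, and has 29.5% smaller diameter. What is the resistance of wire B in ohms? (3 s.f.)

R ∝ L/d², so R_B/R_A = (1 − 23.6/100) × (1 − 29.5/100)⁻²
= 0.764 × 2.012 = 1.537
R_B = 1.537 × 152 = 234 Ω

234 Ω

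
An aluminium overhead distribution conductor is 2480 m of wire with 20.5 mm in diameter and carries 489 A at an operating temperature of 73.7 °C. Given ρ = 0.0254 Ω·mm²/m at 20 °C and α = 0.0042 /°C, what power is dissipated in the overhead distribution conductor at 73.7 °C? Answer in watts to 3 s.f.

ρ = 0.0254 Ω·mm²/m = 2.54×10^-8 Ω·m
A = π(d/2)² = π(1.0250e-02 m)² = 3.301e-04 m²
R₍20₎ = ρL/A = (2.54×10^-8)(2480)/(3.301e-04) = 0.1908 Ω
R₍73.7₎ = R₍20₎(1 + αΔT) = 0.1908 × (1 + 0.0042×53.7) = 0.2339 Ω
P = I²R = (489)² × 0.2339 = 55900 W

55900 W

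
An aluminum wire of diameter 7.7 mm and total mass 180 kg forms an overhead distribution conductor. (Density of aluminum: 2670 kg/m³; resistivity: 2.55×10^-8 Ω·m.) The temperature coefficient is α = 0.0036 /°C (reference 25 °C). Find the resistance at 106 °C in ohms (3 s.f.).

1.02 Ω

A = π(d/2)² = π(3.8500e-03 m)² = 4.6566e-05 m²
L = m/(density·A) = 180/(2670×4.6566e-05) = 1448 m
R = ρL/A = (2.55×10^-8)(1448)/(4.6566e-05) = 0.7928 Ω
R(106 °C) = 0.7928 × (1 + 0.0036×81) = 1.02 Ω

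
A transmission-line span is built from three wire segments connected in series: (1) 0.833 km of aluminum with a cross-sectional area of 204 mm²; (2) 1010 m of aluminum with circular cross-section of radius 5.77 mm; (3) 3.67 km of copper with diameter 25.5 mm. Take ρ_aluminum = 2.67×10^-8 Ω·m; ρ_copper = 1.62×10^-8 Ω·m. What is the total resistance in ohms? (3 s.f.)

Seg 1: A = 204 mm² = 2.040e-04 m²
R_1 = (2.67×10^-8)(833)/(2.040e-04) = 0.109 Ω
Seg 2: A = πr² = π(5.7700e-03 m)² = 1.046e-04 m²
R_2 = (2.67×10^-8)(1010)/(1.046e-04) = 0.2578 Ω
Seg 3: A = π(d/2)² = π(1.2750e-02 m)² = 5.107e-04 m²
R_3 = (1.62×10^-8)(3670)/(5.107e-04) = 0.1164 Ω
R_total = R_1 + R_2 + R_3 = 0.483 Ω

0.483 Ω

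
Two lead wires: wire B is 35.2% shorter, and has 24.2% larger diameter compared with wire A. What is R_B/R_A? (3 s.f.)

0.420

R ∝ L/d², so R_B/R_A = (1 − 35.2/100) × (1 + 24.2/100)⁻²
= 0.648 × 0.6483 = 0.420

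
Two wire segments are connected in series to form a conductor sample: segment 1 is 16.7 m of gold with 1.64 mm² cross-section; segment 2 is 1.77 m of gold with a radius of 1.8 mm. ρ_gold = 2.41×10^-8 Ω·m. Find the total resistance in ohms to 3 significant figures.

0.250 Ω

Segment 1: A = 1.64 mm² = 1.640e-06 m²
R₁ = ρL/A = (2.41×10^-8)(16.7)/(1.640e-06) = 0.2454 Ω
Segment 2: A = πr² = π(1.8000e-03 m)² = 1.018e-05 m²
R₂ = (2.41×10^-8)(1.77)/(1.018e-05) = 0.004191 Ω
R = R₁ + R₂ = 0.250 Ω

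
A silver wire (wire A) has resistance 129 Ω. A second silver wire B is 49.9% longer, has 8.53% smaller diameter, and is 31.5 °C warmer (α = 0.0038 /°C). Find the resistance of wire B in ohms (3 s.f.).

259 Ω

R ∝ ρL/d² with ρ ∝ (1+αΔT), so R_B/R_A = (1 + 49.9/100) × (1 − 8.53/100)⁻² × (1 + 0.0038×31.5)
= 1.499 × 1.195 × 1.12 = 2.006
R_B = 2.006 × 129 = 259 Ω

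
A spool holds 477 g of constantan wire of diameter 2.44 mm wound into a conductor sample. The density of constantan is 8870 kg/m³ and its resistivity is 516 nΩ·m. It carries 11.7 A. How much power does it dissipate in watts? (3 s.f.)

ρ = 516 nΩ·m = 5.16×10^-7 Ω·m
A = π(d/2)² = π(1.2200e-03 m)² = 4.6759e-06 m²
L = m/(density·A) = 0.477/(8870×4.6759e-06) = 11.5 m
R = ρL/A = (5.16×10^-7)(11.5)/(4.6759e-06) = 1.269 Ω
P = I²R = (11.7)² × 1.269 = 174 W

174 W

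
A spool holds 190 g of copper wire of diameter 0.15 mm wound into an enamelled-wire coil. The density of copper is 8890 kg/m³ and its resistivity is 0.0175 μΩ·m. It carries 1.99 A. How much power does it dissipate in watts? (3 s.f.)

4740 W

ρ = 0.0175 μΩ·m = 1.75×10^-8 Ω·m
A = π(d/2)² = π(7.5000e-05 m)² = 1.7671e-08 m²
L = m/(density·A) = 0.19/(8890×1.7671e-08) = 1209 m
R = ρL/A = (1.75×10^-8)(1209)/(1.7671e-08) = 1198 Ω
P = I²R = (1.99)² × 1198 = 4740 W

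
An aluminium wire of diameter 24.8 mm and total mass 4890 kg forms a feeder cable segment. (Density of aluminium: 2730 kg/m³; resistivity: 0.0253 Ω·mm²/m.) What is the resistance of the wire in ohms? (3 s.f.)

0.194 Ω

ρ = 0.0253 Ω·mm²/m = 2.53×10^-8 Ω·m
A = π(d/2)² = π(1.2400e-02 m)² = 4.8305e-04 m²
L = m/(density·A) = 4890/(2730×4.8305e-04) = 3708 m
R = ρL/A = (2.53×10^-8)(3708)/(4.8305e-04) = 0.194 Ω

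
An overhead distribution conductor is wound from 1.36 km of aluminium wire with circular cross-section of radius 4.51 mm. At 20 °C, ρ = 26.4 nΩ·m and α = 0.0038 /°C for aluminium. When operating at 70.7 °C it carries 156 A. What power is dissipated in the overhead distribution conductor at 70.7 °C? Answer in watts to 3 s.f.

ρ = 26.4 nΩ·m = 2.64×10^-8 Ω·m
A = πr² = π(4.5100e-03 m)² = 6.390e-05 m²
R₍20₎ = ρL/A = (2.64×10^-8)(1360)/(6.390e-05) = 0.5619 Ω
R₍70.7₎ = R₍20₎(1 + αΔT) = 0.5619 × (1 + 0.0038×50.7) = 0.6701 Ω
P = I²R = (156)² × 0.6701 = 16300 W

16300 W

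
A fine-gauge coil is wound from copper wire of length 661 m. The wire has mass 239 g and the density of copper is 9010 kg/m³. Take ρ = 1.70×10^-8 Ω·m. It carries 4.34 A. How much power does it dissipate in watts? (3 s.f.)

A = m/(density·L) = 0.239/(9010×661) = 4.0130e-08 m²
R = ρL/A = (1.70×10^-8)(661)/(4.0130e-08) = 280 Ω
P = I²R = (4.34)² × 280 = 5270 W

5270 W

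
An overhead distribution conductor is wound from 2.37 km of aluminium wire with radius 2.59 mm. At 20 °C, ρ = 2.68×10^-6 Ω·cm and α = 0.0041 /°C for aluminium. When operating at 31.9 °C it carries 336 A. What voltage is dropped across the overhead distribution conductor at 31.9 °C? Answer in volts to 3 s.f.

ρ = 2.68×10^-6 Ω·cm = 2.68×10^-8 Ω·m
A = πr² = π(2.5900e-03 m)² = 2.107e-05 m²
R₍20₎ = ρL/A = (2.68×10^-8)(2370)/(2.107e-05) = 3.014 Ω
R₍31.9₎ = R₍20₎(1 + αΔT) = 3.014 × (1 + 0.0041×11.9) = 3.161 Ω
V = IR = 336 × 3.161 = 1060 V

1060 V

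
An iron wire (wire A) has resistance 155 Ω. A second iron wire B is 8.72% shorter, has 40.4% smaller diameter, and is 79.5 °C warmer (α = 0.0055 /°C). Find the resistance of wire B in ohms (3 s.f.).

572 Ω

R ∝ ρL/d² with ρ ∝ (1+αΔT), so R_B/R_A = (1 − 8.72/100) × (1 − 40.4/100)⁻² × (1 + 0.0055×79.5)
= 0.9128 × 2.815 × 1.437 = 3.693
R_B = 3.693 × 155 = 572 Ω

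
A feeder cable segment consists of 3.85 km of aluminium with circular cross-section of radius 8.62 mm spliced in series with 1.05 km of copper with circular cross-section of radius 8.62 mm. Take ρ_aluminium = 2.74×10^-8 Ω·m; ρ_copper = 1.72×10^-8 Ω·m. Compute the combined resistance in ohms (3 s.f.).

Segment 1: A = πr² = π(8.6200e-03 m)² = 2.334e-04 m²
R₁ = ρL/A = (2.74×10^-8)(3850)/(2.334e-04) = 0.4519 Ω
R₂ = (1.72×10^-8)(1050)/(2.334e-04) = 0.07737 Ω
R = R₁ + R₂ = 0.529 Ω

0.529 Ω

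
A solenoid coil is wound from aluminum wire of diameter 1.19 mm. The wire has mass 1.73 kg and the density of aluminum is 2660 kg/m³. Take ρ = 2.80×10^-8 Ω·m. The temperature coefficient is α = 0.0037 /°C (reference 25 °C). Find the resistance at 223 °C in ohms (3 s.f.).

A = π(d/2)² = π(5.9500e-04 m)² = 1.1122e-06 m²
L = m/(density·A) = 1.73/(2660×1.1122e-06) = 584.8 m
R = ρL/A = (2.80×10^-8)(584.8)/(1.1122e-06) = 14.72 Ω
R(223 °C) = 14.72 × (1 + 0.0037×198) = 25.5 Ω

25.5 Ω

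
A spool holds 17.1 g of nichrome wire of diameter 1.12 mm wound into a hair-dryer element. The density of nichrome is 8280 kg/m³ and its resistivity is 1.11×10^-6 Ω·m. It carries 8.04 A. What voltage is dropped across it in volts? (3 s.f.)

19.0 V

A = π(d/2)² = π(5.6000e-04 m)² = 9.8520e-07 m²
L = m/(density·A) = 0.0171/(8280×9.8520e-07) = 2.096 m
R = ρL/A = (1.11×10^-6)(2.096)/(9.8520e-07) = 2.362 Ω
V = IR = 8.04 × 2.362 = 19.0 V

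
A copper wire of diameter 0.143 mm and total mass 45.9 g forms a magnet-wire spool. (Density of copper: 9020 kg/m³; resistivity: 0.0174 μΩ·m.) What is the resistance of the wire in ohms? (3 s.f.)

343 Ω

ρ = 0.0174 μΩ·m = 1.74×10^-8 Ω·m
A = π(d/2)² = π(7.1500e-05 m)² = 1.6061e-08 m²
L = m/(density·A) = 0.0459/(9020×1.6061e-08) = 316.8 m
R = ρL/A = (1.74×10^-8)(316.8)/(1.6061e-08) = 343 Ω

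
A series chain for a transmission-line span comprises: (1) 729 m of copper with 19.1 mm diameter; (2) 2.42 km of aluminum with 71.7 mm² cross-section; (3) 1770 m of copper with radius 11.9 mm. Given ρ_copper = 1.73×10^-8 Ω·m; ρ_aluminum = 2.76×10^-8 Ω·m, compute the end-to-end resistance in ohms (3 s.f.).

1.04 Ω

Seg 1: A = π(d/2)² = π(9.5500e-03 m)² = 2.865e-04 m²
R_1 = (1.73×10^-8)(729)/(2.865e-04) = 0.04402 Ω
Seg 2: A = 71.7 mm² = 7.170e-05 m²
R_2 = (2.76×10^-8)(2420)/(7.170e-05) = 0.9315 Ω
Seg 3: A = πr² = π(1.1900e-02 m)² = 4.449e-04 m²
R_3 = (1.73×10^-8)(1770)/(4.449e-04) = 0.06883 Ω
R_total = R_1 + R_2 + R_3 = 1.04 Ω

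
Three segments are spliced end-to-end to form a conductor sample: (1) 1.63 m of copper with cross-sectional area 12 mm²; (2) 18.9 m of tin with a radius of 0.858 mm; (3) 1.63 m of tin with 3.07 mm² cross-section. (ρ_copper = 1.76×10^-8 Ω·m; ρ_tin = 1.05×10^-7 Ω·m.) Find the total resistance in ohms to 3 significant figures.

0.916 Ω

Seg 1: A = 12 mm² = 1.200e-05 m²
R_1 = (1.76×10^-8)(1.63)/(1.200e-05) = 0.002391 Ω
Seg 2: A = πr² = π(8.5800e-04 m)² = 2.313e-06 m²
R_2 = (1.05×10^-7)(18.9)/(2.313e-06) = 0.8581 Ω
Seg 3: A = 3.07 mm² = 3.070e-06 m²
R_3 = (1.05×10^-7)(1.63)/(3.070e-06) = 0.05575 Ω
R_total = R_1 + R_2 + R_3 = 0.916 Ω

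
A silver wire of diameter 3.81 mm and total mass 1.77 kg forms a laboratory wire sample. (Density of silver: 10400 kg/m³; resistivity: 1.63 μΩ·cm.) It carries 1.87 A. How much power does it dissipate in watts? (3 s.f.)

0.0746 W

ρ = 1.63 μΩ·cm = 1.63×10^-8 Ω·m
A = π(d/2)² = π(1.9050e-03 m)² = 1.1401e-05 m²
L = m/(density·A) = 1.77/(10400×1.1401e-05) = 14.93 m
R = ρL/A = (1.63×10^-8)(14.93)/(1.1401e-05) = 0.02134 Ω
P = I²R = (1.87)² × 0.02134 = 0.0746 W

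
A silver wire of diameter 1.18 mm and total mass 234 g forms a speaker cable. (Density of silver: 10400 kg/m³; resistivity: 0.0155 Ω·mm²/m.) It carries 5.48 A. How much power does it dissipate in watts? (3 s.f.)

ρ = 0.0155 Ω·mm²/m = 1.55×10^-8 Ω·m
A = π(d/2)² = π(5.9000e-04 m)² = 1.0936e-06 m²
L = m/(density·A) = 0.234/(10400×1.0936e-06) = 20.57 m
R = ρL/A = (1.55×10^-8)(20.57)/(1.0936e-06) = 0.2916 Ω
P = I²R = (5.48)² × 0.2916 = 8.76 W

8.76 W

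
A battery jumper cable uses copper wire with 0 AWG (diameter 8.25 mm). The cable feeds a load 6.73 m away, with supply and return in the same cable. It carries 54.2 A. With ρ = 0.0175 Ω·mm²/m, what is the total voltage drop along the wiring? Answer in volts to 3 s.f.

ρ = 0.0175 Ω·mm²/m = 1.75×10^-8 Ω·m
A = π(8.25/2 mm)² = π(4.1250e-03 m)² = 5.346e-05 m²
Total conductor length (both ways) L = 2 × 6.73 = 13.46 m
R = ρL/A = (1.75×10^-8)(13.46)/(5.346e-05) = 0.004406 Ω
V = IR = 54.2 × 0.004406 = 0.239 V

0.239 V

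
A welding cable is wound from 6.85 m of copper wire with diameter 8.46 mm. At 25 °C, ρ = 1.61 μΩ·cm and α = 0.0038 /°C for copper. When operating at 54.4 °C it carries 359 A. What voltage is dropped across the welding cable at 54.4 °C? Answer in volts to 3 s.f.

0.783 V

ρ = 1.61 μΩ·cm = 1.61×10^-8 Ω·m
A = π(d/2)² = π(4.2300e-03 m)² = 5.621e-05 m²
R₍25₎ = ρL/A = (1.61×10^-8)(6.85)/(5.621e-05) = 0.001962 Ω
R₍54.4₎ = R₍25₎(1 + αΔT) = 0.001962 × (1 + 0.0038×29.4) = 0.002181 Ω
V = IR = 359 × 0.002181 = 0.783 V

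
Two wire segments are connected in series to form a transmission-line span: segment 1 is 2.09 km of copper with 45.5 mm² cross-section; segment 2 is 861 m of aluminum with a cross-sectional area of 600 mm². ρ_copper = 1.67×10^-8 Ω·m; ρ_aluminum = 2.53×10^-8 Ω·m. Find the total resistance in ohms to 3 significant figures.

Segment 1: A = 45.5 mm² = 4.550e-05 m²
R₁ = ρL/A = (1.67×10^-8)(2090)/(4.550e-05) = 0.7671 Ω
Segment 2: A = 600 mm² = 6.000e-04 m²
R₂ = (2.53×10^-8)(861)/(6.000e-04) = 0.03631 Ω
R = R₁ + R₂ = 0.803 Ω

0.803 Ω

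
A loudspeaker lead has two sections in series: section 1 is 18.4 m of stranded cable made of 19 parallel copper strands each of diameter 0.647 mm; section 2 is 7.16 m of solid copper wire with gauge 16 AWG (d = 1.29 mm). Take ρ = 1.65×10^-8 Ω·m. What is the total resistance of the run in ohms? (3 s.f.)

0.139 Ω

Section 1: A_strand = π(3.2350e-04)² = 3.288e-07 m²; R₁ = ρL/(N·A_s) = (1.65×10^-8)(18.4)/(19×3.288e-07) = 0.0486 Ω
Section 2: A = π(1.29/2 mm)² = π(6.4500e-04 m)² = 1.307e-06 m²
R₂ = (1.65×10^-8)(7.16)/(1.307e-06) = 0.09039 Ω
R = R₁ + R₂ = 0.139 Ω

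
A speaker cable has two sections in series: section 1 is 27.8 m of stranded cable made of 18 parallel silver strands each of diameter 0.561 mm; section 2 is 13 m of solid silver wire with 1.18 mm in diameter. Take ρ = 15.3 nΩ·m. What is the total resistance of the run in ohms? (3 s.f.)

ρ = 15.3 nΩ·m = 1.53×10^-8 Ω·m
Section 1: A_strand = π(2.8050e-04)² = 2.472e-07 m²; R₁ = ρL/(N·A_s) = (1.53×10^-8)(27.8)/(18×2.472e-07) = 0.0956 Ω
Section 2: A = π(d/2)² = π(5.9000e-04 m)² = 1.094e-06 m²
R₂ = (1.53×10^-8)(13)/(1.094e-06) = 0.1819 Ω
R = R₁ + R₂ = 0.277 Ω

0.277 Ω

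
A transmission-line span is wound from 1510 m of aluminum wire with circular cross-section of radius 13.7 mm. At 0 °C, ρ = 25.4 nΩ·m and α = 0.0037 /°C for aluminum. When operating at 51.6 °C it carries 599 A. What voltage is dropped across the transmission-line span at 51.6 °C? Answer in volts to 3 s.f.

ρ = 25.4 nΩ·m = 2.54×10^-8 Ω·m
A = πr² = π(1.3700e-02 m)² = 5.896e-04 m²
R₍0₎ = ρL/A = (2.54×10^-8)(1510)/(5.896e-04) = 0.06505 Ω
R₍51.6₎ = R₍0₎(1 + αΔT) = 0.06505 × (1 + 0.0037×51.6) = 0.07746 Ω
V = IR = 599 × 0.07746 = 46.4 V

46.4 V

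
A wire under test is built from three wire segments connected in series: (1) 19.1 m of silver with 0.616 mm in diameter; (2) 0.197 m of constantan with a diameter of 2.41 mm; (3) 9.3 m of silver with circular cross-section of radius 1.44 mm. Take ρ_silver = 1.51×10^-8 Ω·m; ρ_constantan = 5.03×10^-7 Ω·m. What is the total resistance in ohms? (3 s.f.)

1.01 Ω

Seg 1: A = π(d/2)² = π(3.0800e-04 m)² = 2.980e-07 m²
R_1 = (1.51×10^-8)(19.1)/(2.980e-07) = 0.9677 Ω
Seg 2: A = π(d/2)² = π(1.2050e-03 m)² = 4.562e-06 m²
R_2 = (5.03×10^-7)(0.197)/(4.562e-06) = 0.02172 Ω
Seg 3: A = πr² = π(1.4400e-03 m)² = 6.514e-06 m²
R_3 = (1.51×10^-8)(9.3)/(6.514e-06) = 0.02156 Ω
R_total = R_1 + R_2 + R_3 = 1.01 Ω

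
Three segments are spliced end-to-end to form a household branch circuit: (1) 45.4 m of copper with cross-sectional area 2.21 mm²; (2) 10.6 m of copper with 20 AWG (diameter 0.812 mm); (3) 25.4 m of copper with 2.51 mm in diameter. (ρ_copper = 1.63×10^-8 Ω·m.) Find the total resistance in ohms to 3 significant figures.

0.752 Ω

Seg 1: A = 2.21 mm² = 2.210e-06 m²
R_1 = (1.63×10^-8)(45.4)/(2.210e-06) = 0.3349 Ω
Seg 2: A = π(0.812/2 mm)² = π(4.0600e-04 m)² = 5.178e-07 m²
R_2 = (1.63×10^-8)(10.6)/(5.178e-07) = 0.3337 Ω
Seg 3: A = π(d/2)² = π(1.2550e-03 m)² = 4.948e-06 m²
R_3 = (1.63×10^-8)(25.4)/(4.948e-06) = 0.08367 Ω
R_total = R_1 + R_2 + R_3 = 0.752 Ω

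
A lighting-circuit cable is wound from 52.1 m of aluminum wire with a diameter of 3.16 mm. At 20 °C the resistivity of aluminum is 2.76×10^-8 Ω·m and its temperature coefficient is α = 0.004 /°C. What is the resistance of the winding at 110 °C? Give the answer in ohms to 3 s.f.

A = π(d/2)² = π(1.5800e-03 m)² = 7.843e-06 m²
R₍20°C₎ = ρL/A = (2.76×10^-8)(52.1)/(7.843e-06) = 0.1834 Ω
R = R₀(1 + αΔT) = 0.1834(1 + 0.004×90) = 0.249 Ω

0.249 Ω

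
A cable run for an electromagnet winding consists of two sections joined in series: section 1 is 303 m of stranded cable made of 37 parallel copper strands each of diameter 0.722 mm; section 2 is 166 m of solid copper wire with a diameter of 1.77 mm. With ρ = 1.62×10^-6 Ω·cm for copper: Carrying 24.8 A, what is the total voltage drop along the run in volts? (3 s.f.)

ρ = 1.62×10^-6 Ω·cm = 1.62×10^-8 Ω·m
Section 1: A_strand = π(3.6100e-04)² = 4.094e-07 m²; R₁ = ρL/(N·A_s) = (1.62×10^-8)(303)/(37×4.094e-07) = 0.324 Ω
Section 2: A = π(d/2)² = π(8.8500e-04 m)² = 2.461e-06 m²
R₂ = (1.62×10^-8)(166)/(2.461e-06) = 1.093 Ω
R = R₁ + R₂ = 1.417 Ω
V = IR = 24.8 × 1.417 = 35.1 V

35.1 V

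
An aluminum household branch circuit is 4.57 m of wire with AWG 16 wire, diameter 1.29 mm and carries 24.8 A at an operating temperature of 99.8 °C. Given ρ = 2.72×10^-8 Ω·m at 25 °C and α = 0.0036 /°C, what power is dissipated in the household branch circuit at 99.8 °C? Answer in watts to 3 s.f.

A = π(1.29/2 mm)² = π(6.4500e-04 m)² = 1.307e-06 m²
R₍25₎ = ρL/A = (2.72×10^-8)(4.57)/(1.307e-06) = 0.09511 Ω
R₍99.8₎ = R₍25₎(1 + αΔT) = 0.09511 × (1 + 0.0036×74.8) = 0.1207 Ω
P = I²R = (24.8)² × 0.1207 = 74.2 W

74.2 W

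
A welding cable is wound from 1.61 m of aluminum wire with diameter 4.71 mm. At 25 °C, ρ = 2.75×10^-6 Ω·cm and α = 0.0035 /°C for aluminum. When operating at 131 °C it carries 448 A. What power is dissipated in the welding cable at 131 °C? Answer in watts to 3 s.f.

ρ = 2.75×10^-6 Ω·cm = 2.75×10^-8 Ω·m
A = π(d/2)² = π(2.3550e-03 m)² = 1.742e-05 m²
R₍25₎ = ρL/A = (2.75×10^-8)(1.61)/(1.742e-05) = 0.002541 Ω
R₍131₎ = R₍25₎(1 + αΔT) = 0.002541 × (1 + 0.0035×106) = 0.003484 Ω
P = I²R = (448)² × 0.003484 = 699 W

699 W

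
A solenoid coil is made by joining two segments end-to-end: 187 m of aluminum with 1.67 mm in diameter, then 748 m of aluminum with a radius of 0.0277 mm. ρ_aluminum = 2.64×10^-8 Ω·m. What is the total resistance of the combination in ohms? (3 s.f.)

8190 Ω

Segment 1: A = π(d/2)² = π(8.3500e-04 m)² = 2.190e-06 m²
R₁ = ρL/A = (2.64×10^-8)(187)/(2.190e-06) = 2.254 Ω
Segment 2: A = πr² = π(2.7700e-05 m)² = 2.411e-09 m²
R₂ = (2.64×10^-8)(748)/(2.411e-09) = 8192 Ω
R = R₁ + R₂ = 8190 Ω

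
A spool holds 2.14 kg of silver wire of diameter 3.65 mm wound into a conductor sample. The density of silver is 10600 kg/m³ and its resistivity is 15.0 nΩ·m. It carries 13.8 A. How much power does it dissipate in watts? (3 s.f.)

ρ = 15.0 nΩ·m = 1.50×10^-8 Ω·m
A = π(d/2)² = π(1.8250e-03 m)² = 1.0463e-05 m²
L = m/(density·A) = 2.14/(10600×1.0463e-05) = 19.29 m
R = ρL/A = (1.50×10^-8)(19.29)/(1.0463e-05) = 0.02766 Ω
P = I²R = (13.8)² × 0.02766 = 5.27 W

5.27 W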